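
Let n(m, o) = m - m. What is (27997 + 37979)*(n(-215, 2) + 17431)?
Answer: 1150027656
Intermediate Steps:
n(m, o) = 0
(27997 + 37979)*(n(-215, 2) + 17431) = (27997 + 37979)*(0 + 17431) = 65976*17431 = 1150027656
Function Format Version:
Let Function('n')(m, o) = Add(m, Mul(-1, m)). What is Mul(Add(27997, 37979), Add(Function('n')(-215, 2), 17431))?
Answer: 1150027656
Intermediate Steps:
Function('n')(m, o) = 0
Mul(Add(27997, 37979), Add(Function('n')(-215, 2), 17431)) = Mul(Add(27997, 37979), Add(0, 17431)) = Mul(65976, 17431) = 1150027656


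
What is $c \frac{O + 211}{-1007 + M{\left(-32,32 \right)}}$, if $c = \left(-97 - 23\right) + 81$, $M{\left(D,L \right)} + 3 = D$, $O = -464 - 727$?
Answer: $- \frac{19110}{521} \approx -36.679$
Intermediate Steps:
$O = -1191$
$M{\left(D,L \right)} = -3 + D$
$c = -39$ ($c = -120 + 81 = -39$)
$c \frac{O + 211}{-1007 + M{\left(-32,32 \right)}} = - 39 \frac{-1191 + 211}{-1007 - 35} = - 39 \left(- \frac{980}{-1007 - 35}\right) = - 39 \left(- \frac{980}{-1042}\right) = - 39 \left(\left(-980\right) \left(- \frac{1}{1042}\right)\right) = \left(-39\right) \frac{490}{521} = - \frac{19110}{521}$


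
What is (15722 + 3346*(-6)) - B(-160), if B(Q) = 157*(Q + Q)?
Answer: 45886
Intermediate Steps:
B(Q) = 314*Q (B(Q) = 157*(2*Q) = 314*Q)
(15722 + 3346*(-6)) - B(-160) = (15722 + 3346*(-6)) - 314*(-160) = (15722 - 20076) - 1*(-50240) = -4354 + 50240 = 45886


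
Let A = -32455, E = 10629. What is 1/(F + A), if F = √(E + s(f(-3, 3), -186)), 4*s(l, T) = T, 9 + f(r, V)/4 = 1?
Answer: -12982/421326577 - √42330/2106632885 ≈ -3.0910e-5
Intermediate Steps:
f(r, V) = -32 (f(r, V) = -36 + 4*1 = -36 + 4 = -32)
s(l, T) = T/4
F = √42330/2 (F = √(10629 + (¼)*(-186)) = √(10629 - 93/2) = √(21165/2) = √42330/2 ≈ 102.87)
1/(F + A) = 1/(√42330/2 - 32455) = 1/(-32455 + √42330/2)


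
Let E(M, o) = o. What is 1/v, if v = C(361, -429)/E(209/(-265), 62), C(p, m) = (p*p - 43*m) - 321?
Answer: 62/148447 ≈ 0.00041766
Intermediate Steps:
C(p, m) = -321 + p**2 - 43*m (C(p, m) = (p**2 - 43*m) - 321 = -321 + p**2 - 43*m)
v = 148447/62 (v = (-321 + 361**2 - 43*(-429))/62 = (-321 + 130321 + 18447)*(1/62) = 148447*(1/62) = 148447/62 ≈ 2394.3)
1/v = 1/(148447/62) = 62/148447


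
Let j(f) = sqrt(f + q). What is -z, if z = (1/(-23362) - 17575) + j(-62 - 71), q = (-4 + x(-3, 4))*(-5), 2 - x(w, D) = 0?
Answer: 410587151/23362 - I*sqrt(123) ≈ 17575.0 - 11.091*I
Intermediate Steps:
x(w, D) = 2 (x(w, D) = 2 - 1*0 = 2 + 0 = 2)
q = 10 (q = (-4 + 2)*(-5) = -2*(-5) = 10)
j(f) = sqrt(10 + f) (j(f) = sqrt(f + 10) = sqrt(10 + f))
z = -410587151/23362 + I*sqrt(123) (z = (1/(-23362) - 17575) + sqrt(10 + (-62 - 71)) = (-1/23362 - 17575) + sqrt(10 - 133) = -410587151/23362 + sqrt(-123) = -410587151/23362 + I*sqrt(123) ≈ -17575.0 + 11.091*I)
-z = -(-410587151/23362 + I*sqrt(123)) = 410587151/23362 - I*sqrt(123)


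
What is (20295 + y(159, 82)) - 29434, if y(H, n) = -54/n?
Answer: -374726/41 ≈ -9139.7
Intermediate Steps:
(20295 + y(159, 82)) - 29434 = (20295 - 54/82) - 29434 = (20295 - 54*1/82) - 29434 = (20295 - 27/41) - 29434 = 832068/41 - 29434 = -374726/41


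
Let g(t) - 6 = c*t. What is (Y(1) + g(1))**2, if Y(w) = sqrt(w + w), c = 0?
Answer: (6 + sqrt(2))**2 ≈ 54.971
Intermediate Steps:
Y(w) = sqrt(2)*sqrt(w) (Y(w) = sqrt(2*w) = sqrt(2)*sqrt(w))
g(t) = 6 (g(t) = 6 + 0*t = 6 + 0 = 6)
(Y(1) + g(1))**2 = (sqrt(2)*sqrt(1) + 6)**2 = (sqrt(2)*1 + 6)**2 = (sqrt(2) + 6)**2 = (6 + sqrt(2))**2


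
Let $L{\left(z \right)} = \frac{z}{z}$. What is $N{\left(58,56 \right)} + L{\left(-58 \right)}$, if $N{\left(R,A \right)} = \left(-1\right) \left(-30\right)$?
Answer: $31$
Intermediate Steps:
$L{\left(z \right)} = 1$
$N{\left(R,A \right)} = 30$
$N{\left(58,56 \right)} + L{\left(-58 \right)} = 30 + 1 = 31$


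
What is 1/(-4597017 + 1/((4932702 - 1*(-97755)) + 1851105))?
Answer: -6881562/31634657500553 ≈ -2.1753e-7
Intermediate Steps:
1/(-4597017 + 1/((4932702 - 1*(-97755)) + 1851105)) = 1/(-4597017 + 1/((4932702 + 97755) + 1851105)) = 1/(-4597017 + 1/(5030457 + 1851105)) = 1/(-4597017 + 1/6881562) = 1/(-31634657500553/6881562) = -6881562/31634657500553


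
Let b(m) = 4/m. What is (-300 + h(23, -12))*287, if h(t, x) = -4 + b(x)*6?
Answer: -87822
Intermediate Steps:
h(t, x) = -4 + 24/x (h(t, x) = -4 + (4/x)*6 = -4 + 24/x)
(-300 + h(23, -12))*287 = (-300 + (-4 + 24/(-12)))*287 = (-300 + (-4 + 24*(-1/12)))*287 = (-300 + (-4 - 2))*287 = (-300 - 6)*287 = -306*287 = -87822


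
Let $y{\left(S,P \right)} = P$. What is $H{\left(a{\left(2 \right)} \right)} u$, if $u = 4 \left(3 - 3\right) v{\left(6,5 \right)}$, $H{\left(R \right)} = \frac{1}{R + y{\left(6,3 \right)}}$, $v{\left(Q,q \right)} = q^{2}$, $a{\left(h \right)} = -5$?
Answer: $0$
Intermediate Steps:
$H{\left(R \right)} = \frac{1}{3 + R}$ ($H{\left(R \right)} = \frac{1}{R + 3} = \frac{1}{3 + R}$)
$u = 0$ ($u = 4 \left(3 - 3\right) 5^{2} = 4 \cdot 0 \cdot 25 = 0 \cdot 25 = 0$)
$H{\left(a{\left(2 \right)} \right)} u = \frac{1}{3 - 5} \cdot 0 = \frac{1}{-2} \cdot 0 = \left(- \frac{1}{2}\right) 0 = 0$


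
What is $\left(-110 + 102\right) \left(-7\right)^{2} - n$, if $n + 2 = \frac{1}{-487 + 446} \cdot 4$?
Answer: $- \frac{15986}{41} \approx -389.9$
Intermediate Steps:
$n = - \frac{86}{41}$ ($n = -2 + \frac{1}{-487 + 446} \cdot 4 = -2 + \frac{1}{-41} \cdot 4 = -2 - \frac{4}{41} = - \frac{86}{41} \approx -2.0976$)
$\left(-110 + 102\right) \left(-7\right)^{2} - n = \left(-110 + 102\right) \left(-7\right)^{2} - - \frac{86}{41} = \left(-8\right) 49 + \frac{86}{41} = -392 + \frac{86}{41} = - \frac{15986}{41}$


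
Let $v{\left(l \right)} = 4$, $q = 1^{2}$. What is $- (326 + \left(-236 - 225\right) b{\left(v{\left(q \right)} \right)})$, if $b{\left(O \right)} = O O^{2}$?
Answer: $29178$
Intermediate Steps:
$q = 1$
$b{\left(O \right)} = O^{3}$
$- (326 + \left(-236 - 225\right) b{\left(v{\left(q \right)} \right)}) = - (326 + \left(-236 - 225\right) 4^{3}) = - (326 + \left(-236 - 225\right) 64) = - (326 - 29504) = \left(-1\right) \left(-29178\right) = 29178$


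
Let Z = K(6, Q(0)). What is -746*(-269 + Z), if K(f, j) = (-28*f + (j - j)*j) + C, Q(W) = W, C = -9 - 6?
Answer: 337192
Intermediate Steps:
C = -15
K(f, j) = -15 - 28*f (K(f, j) = (-28*f + (j - j)*j) - 15 = (-28*f + 0*j) - 15 = (-28*f + 0) - 15 = -28*f - 15 = -15 - 28*f)
Z = -183 (Z = -15 - 28*6 = -15 - 168 = -183)
-746*(-269 + Z) = -746*(-269 - 183) = -746*(-452) = 337192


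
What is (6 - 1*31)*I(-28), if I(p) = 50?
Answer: -1250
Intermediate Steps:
(6 - 1*31)*I(-28) = (6 - 1*31)*50 = (6 - 31)*50 = -25*50 = -1250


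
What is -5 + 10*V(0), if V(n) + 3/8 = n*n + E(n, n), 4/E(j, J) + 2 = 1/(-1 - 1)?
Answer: -99/4 ≈ -24.750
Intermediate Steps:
E(j, J) = -8/5 (E(j, J) = 4/(-2 + 1/(-1 - 1)) = 4/(-2 + 1/(-2)) = 4/(-2 - ½) = 4/(-5/2) = 4*(-⅖) = -8/5)
V(n) = -79/40 + n² (V(n) = -3/8 + (n*n - 8/5) = -3/8 + (n² - 8/5) = -3/8 + (-8/5 + n²) = -79/40 + n²)
-5 + 10*V(0) = -5 + 10*(-79/40 + 0²) = -5 + 10*(-79/40 + 0) = -5 + 10*(-79/40) = -5 - 79/4 = -99/4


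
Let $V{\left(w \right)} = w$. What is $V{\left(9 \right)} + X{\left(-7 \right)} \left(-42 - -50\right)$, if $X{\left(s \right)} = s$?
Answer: $-47$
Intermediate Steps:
$V{\left(9 \right)} + X{\left(-7 \right)} \left(-42 - -50\right) = 9 - 7 \left(-42 - -50\right) = 9 - 7 \left(-42 + 50\right) = 9 - 56 = -47$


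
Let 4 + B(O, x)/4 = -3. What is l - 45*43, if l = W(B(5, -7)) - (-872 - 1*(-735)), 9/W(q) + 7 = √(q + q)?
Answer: -8993/5 - 6*I*√14/35 ≈ -1798.6 - 0.64143*I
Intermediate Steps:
B(O, x) = -28 (B(O, x) = -16 + 4*(-3) = -16 - 12 = -28)
W(q) = 9/(-7 + √2*√q) (W(q) = 9/(-7 + √(q + q)) = 9/(-7 + √(2*q)) = 9/(-7 + √2*√q))
l = 137 + 9/(-7 + 2*I*√14) (l = 9/(-7 + √2*√(-28)) - (-872 - 1*(-735)) = 9/(-7 + √2*(2*I*√7)) - (-872 + 735) = 9/(-7 + 2*I*√14) - 1*(-137) = 9/(-7 + 2*I*√14) + 137 = 137 + 9/(-7 + 2*I*√14) ≈ 136.4 - 0.64143*I)
l - 45*43 = (682/5 - 6*I*√14/35) - 45*43 = (682/5 - 6*I*√14/35) - 1935 = -8993/5 - 6*I*√14/35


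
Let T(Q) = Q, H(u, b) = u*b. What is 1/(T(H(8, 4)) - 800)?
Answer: -1/768 ≈ -0.0013021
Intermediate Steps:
H(u, b) = b*u
1/(T(H(8, 4)) - 800) = 1/(4*8 - 800) = 1/(32 - 800) = 1/(-768) = -1/768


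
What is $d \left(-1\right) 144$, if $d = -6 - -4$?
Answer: $288$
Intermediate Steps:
$d = -2$ ($d = -6 + 4 = -2$)
$d \left(-1\right) 144 = \left(-2\right) \left(-1\right) 144 = 2 \cdot 144 = 288$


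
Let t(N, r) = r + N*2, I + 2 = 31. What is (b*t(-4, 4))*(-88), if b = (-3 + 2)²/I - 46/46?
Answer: -9856/29 ≈ -339.86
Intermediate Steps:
I = 29 (I = -2 + 31 = 29)
t(N, r) = r + 2*N
b = -28/29 (b = (-3 + 2)²/29 - 46/46 = (-1)²*(1/29) - 46*1/46 = 1*(1/29) - 1 = 1/29 - 1 = -28/29 ≈ -0.96552)
(b*t(-4, 4))*(-88) = -28*(4 + 2*(-4))/29*(-88) = -28*(4 - 8)/29*(-88) = -28/29*(-4)*(-88) = (112/29)*(-88) = -9856/29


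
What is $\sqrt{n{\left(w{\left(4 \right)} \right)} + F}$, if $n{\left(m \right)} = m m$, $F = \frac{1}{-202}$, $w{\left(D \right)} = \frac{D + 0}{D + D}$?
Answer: $\frac{3 \sqrt{1111}}{202} \approx 0.49502$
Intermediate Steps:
$w{\left(D \right)} = \frac{1}{2}$ ($w{\left(D \right)} = \frac{D}{2 D} = D \frac{1}{2 D} = \frac{1}{2}$)
$F = - \frac{1}{202} \approx -0.0049505$
$n{\left(m \right)} = m^{2}$
$\sqrt{n{\left(w{\left(4 \right)} \right)} + F} = \sqrt{\left(\frac{1}{2}\right)^{2} - \frac{1}{202}} = \sqrt{\frac{1}{4} - \frac{1}{202}} = \sqrt{\frac{99}{404}} = \frac{3 \sqrt{1111}}{202}$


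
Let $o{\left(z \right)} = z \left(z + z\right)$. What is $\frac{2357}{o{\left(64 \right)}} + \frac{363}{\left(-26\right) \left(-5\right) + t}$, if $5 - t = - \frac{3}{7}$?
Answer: $\frac{1920859}{647168} \approx 2.9681$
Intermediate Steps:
$t = \frac{38}{7}$ ($t = 5 - - \frac{3}{7} = 5 + \frac{3}{7} = \frac{38}{7} \approx 5.4286$)
$o{\left(z \right)} = 2 z^{2}$ ($o{\left(z \right)} = z 2 z = 2 z^{2}$)
$\frac{2357}{o{\left(64 \right)}} + \frac{363}{\left(-26\right) \left(-5\right) + t} = \frac{2357}{2 \cdot 64^{2}} + \frac{363}{\left(-26\right) \left(-5\right) + \frac{38}{7}} = \frac{2357}{2 \cdot 4096} + \frac{363}{130 + \frac{38}{7}} = \frac{2357}{8192} + \frac{363}{\frac{948}{7}} = 2357 \cdot \frac{1}{8192} + 363 \cdot \frac{7}{948} = \frac{2357}{8192} + \frac{847}{316} = \frac{1920859}{647168}$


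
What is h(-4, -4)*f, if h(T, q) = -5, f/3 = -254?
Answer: 3810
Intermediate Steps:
f = -762 (f = 3*(-254) = -762)
h(-4, -4)*f = -5*(-762) = 3810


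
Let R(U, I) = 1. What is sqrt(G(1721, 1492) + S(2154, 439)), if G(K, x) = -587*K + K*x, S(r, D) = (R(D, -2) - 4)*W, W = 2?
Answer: sqrt(1557499) ≈ 1248.0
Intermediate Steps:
S(r, D) = -6 (S(r, D) = (1 - 4)*2 = -3*2 = -6)
sqrt(G(1721, 1492) + S(2154, 439)) = sqrt(1721*(-587 + 1492) - 6) = sqrt(1721*905 - 6) = sqrt(1557505 - 6) = sqrt(1557499)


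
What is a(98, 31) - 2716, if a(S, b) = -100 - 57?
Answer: -2873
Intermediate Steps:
a(S, b) = -157
a(98, 31) - 2716 = -157 - 2716 = -2873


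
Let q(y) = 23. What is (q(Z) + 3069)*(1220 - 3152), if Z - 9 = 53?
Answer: -5973744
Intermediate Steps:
Z = 62 (Z = 9 + 53 = 62)
(q(Z) + 3069)*(1220 - 3152) = (23 + 3069)*(1220 - 3152) = 3092*(-1932) = -5973744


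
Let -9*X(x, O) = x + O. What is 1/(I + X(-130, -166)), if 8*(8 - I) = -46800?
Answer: 9/53018 ≈ 0.00016975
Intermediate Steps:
I = 5858 (I = 8 - ⅛*(-46800) = 8 + 5850 = 5858)
X(x, O) = -O/9 - x/9 (X(x, O) = -(x + O)/9 = -(O + x)/9 = -O/9 - x/9)
1/(I + X(-130, -166)) = 1/(5858 + (-⅑*(-166) - ⅑*(-130))) = 1/(5858 + (166/9 + 130/9)) = 1/(5858 + 296/9) = 1/(53018/9) = 9/53018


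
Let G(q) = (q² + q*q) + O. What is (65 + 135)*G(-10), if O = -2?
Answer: 39600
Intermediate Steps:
G(q) = -2 + 2*q² (G(q) = (q² + q*q) - 2 = (q² + q²) - 2 = 2*q² - 2 = -2 + 2*q²)
(65 + 135)*G(-10) = (65 + 135)*(-2 + 2*(-10)²) = 200*(-2 + 2*100) = 200*(-2 + 200) = 200*198 = 39600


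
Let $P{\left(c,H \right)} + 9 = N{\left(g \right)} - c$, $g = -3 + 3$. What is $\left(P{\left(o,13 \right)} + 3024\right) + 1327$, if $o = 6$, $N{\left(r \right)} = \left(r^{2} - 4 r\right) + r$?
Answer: $4336$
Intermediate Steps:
$g = 0$
$N{\left(r \right)} = r^{2} - 3 r$
$P{\left(c,H \right)} = -9 - c$ ($P{\left(c,H \right)} = -9 + \left(0 \left(-3 + 0\right) - c\right) = -9 + \left(0 \left(-3\right) - c\right) = -9 + \left(0 - c\right) = -9 - c$)
$\left(P{\left(o,13 \right)} + 3024\right) + 1327 = \left(\left(-9 - 6\right) + 3024\right) + 1327 = \left(-15 + 3024\right) + 1327 = 3009 + 1327 = 4336$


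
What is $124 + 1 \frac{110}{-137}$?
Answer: $\frac{16878}{137} \approx 123.2$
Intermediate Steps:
$124 + 1 \frac{110}{-137} = 124 + 1 \cdot 110 \left(- \frac{1}{137}\right) = 124 + 1 \left(- \frac{110}{137}\right) = 124 - \frac{110}{137} = \frac{16878}{137}$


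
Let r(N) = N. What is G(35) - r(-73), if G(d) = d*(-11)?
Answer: -312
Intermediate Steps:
G(d) = -11*d
G(35) - r(-73) = -11*35 - 1*(-73) = -385 + 73 = -312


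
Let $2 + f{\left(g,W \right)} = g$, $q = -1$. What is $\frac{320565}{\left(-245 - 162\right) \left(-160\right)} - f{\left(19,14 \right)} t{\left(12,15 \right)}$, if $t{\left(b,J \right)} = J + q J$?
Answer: $\frac{64113}{13024} \approx 4.9227$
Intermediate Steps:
$t{\left(b,J \right)} = 0$ ($t{\left(b,J \right)} = J - J = 0$)
$f{\left(g,W \right)} = -2 + g$
$\frac{320565}{\left(-245 - 162\right) \left(-160\right)} - f{\left(19,14 \right)} t{\left(12,15 \right)} = \frac{320565}{\left(-245 - 162\right) \left(-160\right)} - \left(-2 + 19\right) 0 = \frac{320565}{\left(-407\right) \left(-160\right)} - 17 \cdot 0 = \frac{320565}{65120} - 0 = 320565 \cdot \frac{1}{65120} + 0 = \frac{64113}{13024} + 0 = \frac{64113}{13024}$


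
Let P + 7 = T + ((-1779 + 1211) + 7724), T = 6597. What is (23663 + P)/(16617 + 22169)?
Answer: 37409/38786 ≈ 0.96450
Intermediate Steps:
P = 13746 (P = -7 + (6597 + ((-1779 + 1211) + 7724)) = -7 + (6597 + (-568 + 7724)) = -7 + (6597 + 7156) = -7 + 13753 = 13746)
(23663 + P)/(16617 + 22169) = (23663 + 13746)/(16617 + 22169) = 37409/38786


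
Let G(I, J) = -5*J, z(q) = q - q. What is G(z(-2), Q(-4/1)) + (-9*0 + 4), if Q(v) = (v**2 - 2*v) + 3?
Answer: -131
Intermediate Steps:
z(q) = 0
Q(v) = 3 + v**2 - 2*v
G(z(-2), Q(-4/1)) + (-9*0 + 4) = -5*(3 + (-4/1)**2 - (-8)/1) + (-9*0 + 4) = -5*(3 + (-4*1)**2 - (-8)) + (0 + 4) = -5*(3 + (-4)**2 - 2*(-4)) + 4 = -5*(3 + 16 + 8) + 4 = -5*27 + 4 = -135 + 4 = -131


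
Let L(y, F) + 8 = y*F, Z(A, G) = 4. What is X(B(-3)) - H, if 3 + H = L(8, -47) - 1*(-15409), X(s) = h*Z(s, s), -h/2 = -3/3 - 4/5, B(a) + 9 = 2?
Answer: -75038/5 ≈ -15008.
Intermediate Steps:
B(a) = -7 (B(a) = -9 + 2 = -7)
L(y, F) = -8 + F*y (L(y, F) = -8 + y*F = -8 + F*y)
h = 18/5 (h = -2*(-3/3 - 4/5) = -2*(-3*⅓ - 4*⅕) = -2*(-1 - ⅘) = -2*(-9/5) = 18/5 ≈ 3.6000)
X(s) = 72/5 (X(s) = (18/5)*4 = 72/5)
H = 15022 (H = -3 + ((-8 - 47*8) - 1*(-15409)) = -3 + ((-8 - 376) + 15409) = -3 + (-384 + 15409) = -3 + 15025 = 15022)
X(B(-3)) - H = 72/5 - 1*15022 = 72/5 - 15022 = -75038/5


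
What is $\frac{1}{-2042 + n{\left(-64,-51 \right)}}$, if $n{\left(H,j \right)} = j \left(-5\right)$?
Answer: $- \frac{1}{1787} \approx -0.0005596$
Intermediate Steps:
$n{\left(H,j \right)} = - 5 j$
$\frac{1}{-2042 + n{\left(-64,-51 \right)}} = \frac{1}{-2042 - -255} = \frac{1}{-2042 + 255} = \frac{1}{-1787} = - \frac{1}{1787}$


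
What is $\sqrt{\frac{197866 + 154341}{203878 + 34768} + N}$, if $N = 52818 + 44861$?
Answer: $\frac{31 \sqrt{5788855352326}}{238646} \approx 312.54$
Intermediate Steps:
$N = 97679$
$\sqrt{\frac{197866 + 154341}{203878 + 34768} + N} = \sqrt{\frac{197866 + 154341}{203878 + 34768} + 97679} = \sqrt{\frac{352207}{238646} + 97679} = \sqrt{\frac{23311054841}{238646}} = \frac{31 \sqrt{5788855352326}}{238646}$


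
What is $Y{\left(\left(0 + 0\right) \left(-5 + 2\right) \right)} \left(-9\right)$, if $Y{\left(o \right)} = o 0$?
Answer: $0$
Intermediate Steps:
$Y{\left(o \right)} = 0$
$Y{\left(\left(0 + 0\right) \left(-5 + 2\right) \right)} \left(-9\right) = 0 \left(-9\right) = 0$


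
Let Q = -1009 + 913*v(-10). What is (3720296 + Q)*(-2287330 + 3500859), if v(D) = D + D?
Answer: 4491303594283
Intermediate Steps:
v(D) = 2*D
Q = -19269 (Q = -1009 + 913*(2*(-10)) = -1009 + 913*(-20) = -1009 - 18260 = -19269)
(3720296 + Q)*(-2287330 + 3500859) = (3720296 - 19269)*(-2287330 + 3500859) = 3701027*1213529 = 4491303594283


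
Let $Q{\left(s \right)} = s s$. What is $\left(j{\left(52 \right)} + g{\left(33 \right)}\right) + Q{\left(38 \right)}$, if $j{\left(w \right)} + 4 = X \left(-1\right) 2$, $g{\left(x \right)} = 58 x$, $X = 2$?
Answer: $3350$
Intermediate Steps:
$Q{\left(s \right)} = s^{2}$
$j{\left(w \right)} = -8$ ($j{\left(w \right)} = -4 + 2 \left(-1\right) 2 = -4 - 4 = -8$)
$\left(j{\left(52 \right)} + g{\left(33 \right)}\right) + Q{\left(38 \right)} = \left(-8 + 58 \cdot 33\right) + 38^{2} = \left(-8 + 1914\right) + 1444 = 1906 + 1444 = 3350$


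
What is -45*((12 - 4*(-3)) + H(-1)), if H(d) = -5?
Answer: -855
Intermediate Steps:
-45*((12 - 4*(-3)) + H(-1)) = -45*((12 - 4*(-3)) - 5) = -45*((12 + 12) - 5) = -45*(24 - 5) = -45*19 = -855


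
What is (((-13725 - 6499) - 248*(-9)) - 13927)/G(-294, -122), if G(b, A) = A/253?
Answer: 8075507/122 ≈ 66193.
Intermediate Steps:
G(b, A) = A/253 (G(b, A) = A*(1/253) = A/253)
(((-13725 - 6499) - 248*(-9)) - 13927)/G(-294, -122) = (((-13725 - 6499) - 248*(-9)) - 13927)/(((1/253)*(-122))) = ((-20224 + 2232) - 13927)/(-122/253) = (-17992 - 13927)*(-253/122) = -31919*(-253/122) = 8075507/122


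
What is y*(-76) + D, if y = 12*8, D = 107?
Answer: -7189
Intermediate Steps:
y = 96
y*(-76) + D = 96*(-76) + 107 = -7296 + 107 = -7189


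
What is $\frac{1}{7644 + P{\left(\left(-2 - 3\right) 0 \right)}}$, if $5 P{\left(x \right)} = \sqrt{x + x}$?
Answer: $\frac{1}{7644} \approx 0.00013082$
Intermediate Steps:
$P{\left(x \right)} = \frac{\sqrt{2} \sqrt{x}}{5}$ ($P{\left(x \right)} = \frac{\sqrt{x + x}}{5} = \frac{\sqrt{2 x}}{5} = \frac{\sqrt{2} \sqrt{x}}{5}$)
$\frac{1}{7644 + P{\left(\left(-2 - 3\right) 0 \right)}} = \frac{1}{7644 + \frac{\sqrt{2} \sqrt{\left(-2 - 3\right) 0}}{5}} = \frac{1}{7644 + \frac{\sqrt{2} \sqrt{\left(-5\right) 0}}{5}} = \frac{1}{7644 + \frac{\sqrt{2} \sqrt{0}}{5}} = \frac{1}{7644 + \frac{1}{5} \sqrt{2} \cdot 0} = \frac{1}{7644 + 0} = \frac{1}{7644}$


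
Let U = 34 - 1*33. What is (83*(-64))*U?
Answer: -5312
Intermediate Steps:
U = 1 (U = 34 - 33 = 1)
(83*(-64))*U = (83*(-64))*1 = -5312*1 = -5312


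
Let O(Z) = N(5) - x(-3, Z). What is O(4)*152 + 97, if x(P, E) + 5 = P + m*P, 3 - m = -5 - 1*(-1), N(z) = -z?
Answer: 3745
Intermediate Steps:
m = 7 (m = 3 - (-5 - 1*(-1)) = 3 - (-5 + 1) = 3 - 1*(-4) = 3 + 4 = 7)
x(P, E) = -5 + 8*P (x(P, E) = -5 + (P + 7*P) = -5 + 8*P)
O(Z) = 24 (O(Z) = -1*5 - (-5 + 8*(-3)) = -5 - (-5 - 24) = -5 - 1*(-29) = -5 + 29 = 24)
O(4)*152 + 97 = 24*152 + 97 = 3648 + 97 = 3745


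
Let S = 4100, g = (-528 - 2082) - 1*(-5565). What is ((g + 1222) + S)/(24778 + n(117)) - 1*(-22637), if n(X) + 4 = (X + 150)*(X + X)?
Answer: 658377267/29084 ≈ 22637.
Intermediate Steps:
n(X) = -4 + 2*X*(150 + X) (n(X) = -4 + (X + 150)*(X + X) = -4 + (150 + X)*(2*X) = -4 + 2*X*(150 + X))
g = 2955 (g = -2610 + 5565 = 2955)
((g + 1222) + S)/(24778 + n(117)) - 1*(-22637) = ((2955 + 1222) + 4100)/(24778 + (-4 + 2*117² + 300*117)) - 1*(-22637) = (4177 + 4100)/(24778 + (-4 + 2*13689 + 35100)) + 22637 = 8277/(24778 + (-4 + 27378 + 35100)) + 22637 = 8277/(24778 + 62474) + 22637 = 8277/87252 + 22637 = 8277*(1/87252) + 22637 = 2759/29084 + 22637 = 658377267/29084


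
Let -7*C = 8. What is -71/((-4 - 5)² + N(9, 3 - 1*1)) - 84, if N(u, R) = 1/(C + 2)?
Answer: -41838/493 ≈ -84.864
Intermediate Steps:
C = -8/7 (C = -⅐*8 = -8/7 ≈ -1.1429)
N(u, R) = 7/6 (N(u, R) = 1/(-8/7 + 2) = 1/(6/7) = 7/6)
-71/((-4 - 5)² + N(9, 3 - 1*1)) - 84 = -71/((-4 - 5)² + 7/6) - 84 = -71/((-9)² + 7/6) - 84 = -71/(81 + 7/6) - 84 = -71/493/6 - 84 = -71*6/493 - 84 = -426/493 - 84 = -41838/493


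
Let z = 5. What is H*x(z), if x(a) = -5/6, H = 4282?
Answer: -10705/3 ≈ -3568.3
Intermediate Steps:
x(a) = -5/6 (x(a) = -5*1/6 = -5/6)
H*x(z) = 4282*(-5/6) = -10705/3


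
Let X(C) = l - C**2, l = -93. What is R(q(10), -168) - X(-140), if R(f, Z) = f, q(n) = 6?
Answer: 19699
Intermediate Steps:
X(C) = -93 - C**2
R(q(10), -168) - X(-140) = 6 - (-93 - 1*(-140)**2) = 6 - (-93 - 1*19600) = 6 - (-93 - 19600) = 6 - 1*(-19693) = 6 + 19693 = 19699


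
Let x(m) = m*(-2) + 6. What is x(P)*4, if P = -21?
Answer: 192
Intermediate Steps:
x(m) = 6 - 2*m (x(m) = -2*m + 6 = 6 - 2*m)
x(P)*4 = (6 - 2*(-21))*4 = (6 + 42)*4 = 48*4 = 192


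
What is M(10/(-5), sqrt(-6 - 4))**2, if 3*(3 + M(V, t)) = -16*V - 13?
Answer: 100/9 ≈ 11.111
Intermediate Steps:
M(V, t) = -22/3 - 16*V/3 (M(V, t) = -3 + (-16*V - 13)/3 = -3 + (-13 - 16*V)/3 = -3 + (-13/3 - 16*V/3) = -22/3 - 16*V/3)
M(10/(-5), sqrt(-6 - 4))**2 = (-22/3 - 160/(3*(-5)))**2 = (-22/3 - 160*(-1)/(3*5))**2 = (-22/3 - 16/3*(-2))**2 = (-22/3 + 32/3)**2 = (10/3)**2 = 100/9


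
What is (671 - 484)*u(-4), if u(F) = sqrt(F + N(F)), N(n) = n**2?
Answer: 374*sqrt(3) ≈ 647.79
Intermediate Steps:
u(F) = sqrt(F + F**2)
(671 - 484)*u(-4) = (671 - 484)*sqrt(-4*(1 - 4)) = 187*sqrt(-4*(-3)) = 187*sqrt(12) = 187*(2*sqrt(3)) = 374*sqrt(3)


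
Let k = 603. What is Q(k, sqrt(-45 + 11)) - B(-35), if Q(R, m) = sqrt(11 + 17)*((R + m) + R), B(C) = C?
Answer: 35 + 2*sqrt(7)*(1206 + I*sqrt(34)) ≈ 6416.6 + 30.854*I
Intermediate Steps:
Q(R, m) = 2*sqrt(7)*(m + 2*R) (Q(R, m) = sqrt(28)*(m + 2*R) = (2*sqrt(7))*(m + 2*R) = 2*sqrt(7)*(m + 2*R))
Q(k, sqrt(-45 + 11)) - B(-35) = 2*sqrt(7)*(sqrt(-45 + 11) + 2*603) - 1*(-35) = 2*sqrt(7)*(sqrt(-34) + 1206) + 35 = 2*sqrt(7)*(I*sqrt(34) + 1206) + 35 = 2*sqrt(7)*(1206 + I*sqrt(34)) + 35 = 35 + 2*sqrt(7)*(1206 + I*sqrt(34))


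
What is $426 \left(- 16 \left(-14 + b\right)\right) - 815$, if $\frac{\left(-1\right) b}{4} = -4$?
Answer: $-14447$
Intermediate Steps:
$b = 16$ ($b = \left(-4\right) \left(-4\right) = 16$)
$426 \left(- 16 \left(-14 + b\right)\right) - 815 = 426 \left(- 16 \left(-14 + 16\right)\right) - 815 = 426 \left(\left(-16\right) 2\right) - 815 = 426 \left(-32\right) - 815 = -13632 - 815 = -14447$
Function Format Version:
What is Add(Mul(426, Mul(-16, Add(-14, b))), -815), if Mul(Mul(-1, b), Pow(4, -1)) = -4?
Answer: -14447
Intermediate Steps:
b = 16 (b = Mul(-4, -4) = 16)
Add(Mul(426, Mul(-16, Add(-14, b))), -815) = Add(Mul(426, Mul(-16, Add(-14, 16))), -815) = Add(Mul(426, Mul(-16, 2)), -815) = Add(Mul(426, -32), -815) = Add(-13632, -815) = -14447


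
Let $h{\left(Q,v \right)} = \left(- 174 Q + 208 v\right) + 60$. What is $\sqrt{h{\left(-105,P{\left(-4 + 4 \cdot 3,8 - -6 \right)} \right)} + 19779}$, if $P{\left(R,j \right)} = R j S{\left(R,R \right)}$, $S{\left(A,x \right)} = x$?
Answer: $\sqrt{224477} \approx 473.79$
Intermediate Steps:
$P{\left(R,j \right)} = j R^{2}$ ($P{\left(R,j \right)} = R j R = j R^{2}$)
$h{\left(Q,v \right)} = 60 - 174 Q + 208 v$
$\sqrt{h{\left(-105,P{\left(-4 + 4 \cdot 3,8 - -6 \right)} \right)} + 19779} = \sqrt{\left(60 - -18270 + 208 \left(8 - -6\right) \left(-4 + 4 \cdot 3\right)^{2}\right) + 19779} = \sqrt{\left(60 + 18270 + 208 \left(8 + 6\right) \left(-4 + 12\right)^{2}\right) + 19779} = \sqrt{\left(60 + 18270 + 208 \cdot 14 \cdot 8^{2}\right) + 19779} = \sqrt{\left(60 + 18270 + 208 \cdot 14 \cdot 64\right) + 19779} = \sqrt{\left(60 + 18270 + 208 \cdot 896\right) + 19779} = \sqrt{\left(60 + 18270 + 186368\right) + 19779} = \sqrt{204698 + 19779} = \sqrt{224477}$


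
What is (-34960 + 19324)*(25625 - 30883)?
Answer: 82214088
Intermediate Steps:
(-34960 + 19324)*(25625 - 30883) = -15636*(-5258) = 82214088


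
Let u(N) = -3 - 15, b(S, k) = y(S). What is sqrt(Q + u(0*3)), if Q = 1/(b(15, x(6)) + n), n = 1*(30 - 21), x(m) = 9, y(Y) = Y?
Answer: I*sqrt(2586)/12 ≈ 4.2377*I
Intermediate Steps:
b(S, k) = S
u(N) = -18
n = 9 (n = 1*9 = 9)
Q = 1/24 (Q = 1/(15 + 9) = 1/24 ≈ 0.041667)
sqrt(Q + u(0*3)) = sqrt(1/24 - 18) = sqrt(-431/24) = I*sqrt(2586)/12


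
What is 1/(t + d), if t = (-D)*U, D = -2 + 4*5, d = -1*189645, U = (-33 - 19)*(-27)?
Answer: -1/214917 ≈ -4.6530e-6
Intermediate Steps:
U = 1404 (U = -52*(-27) = 1404)
d = -189645
D = 18 (D = -2 + 20 = 18)
t = -25272 (t = -1*18*1404 = -18*1404 = -25272)
1/(t + d) = 1/(-25272 - 189645) = 1/(-214917) = -1/214917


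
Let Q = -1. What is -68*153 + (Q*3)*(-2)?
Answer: -10398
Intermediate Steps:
-68*153 + (Q*3)*(-2) = -68*153 - 1*3*(-2) = -10404 - 3*(-2) = -10404 + 6 = -10398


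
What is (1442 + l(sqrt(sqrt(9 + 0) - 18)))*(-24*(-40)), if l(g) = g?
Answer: 1384320 + 960*I*sqrt(15) ≈ 1.3843e+6 + 3718.1*I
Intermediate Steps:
(1442 + l(sqrt(sqrt(9 + 0) - 18)))*(-24*(-40)) = (1442 + sqrt(sqrt(9 + 0) - 18))*(-24*(-40)) = (1442 + sqrt(sqrt(9) - 18))*960 = (1442 + sqrt(3 - 18))*960 = (1442 + sqrt(-15))*960 = (1442 + I*sqrt(15))*960 = 1384320 + 960*I*sqrt(15)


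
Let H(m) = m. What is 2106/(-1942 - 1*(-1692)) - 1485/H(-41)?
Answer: 142452/5125 ≈ 27.796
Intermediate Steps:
2106/(-1942 - 1*(-1692)) - 1485/H(-41) = 2106/(-1942 - 1*(-1692)) - 1485/(-41) = 2106/(-1942 + 1692) - 1485*(-1/41) = 2106/(-250) + 1485/41 = 2106*(-1/250) + 1485/41 = -1053/125 + 1485/41 = 142452/5125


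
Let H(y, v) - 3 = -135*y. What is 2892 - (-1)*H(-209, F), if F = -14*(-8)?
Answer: 31110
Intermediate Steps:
F = 112
H(y, v) = 3 - 135*y
2892 - (-1)*H(-209, F) = 2892 - (-1)*(3 - 135*(-209)) = 2892 - (-1)*(3 + 28215) = 2892 - (-1)*28218 = 2892 - 1*(-28218) = 2892 + 28218 = 31110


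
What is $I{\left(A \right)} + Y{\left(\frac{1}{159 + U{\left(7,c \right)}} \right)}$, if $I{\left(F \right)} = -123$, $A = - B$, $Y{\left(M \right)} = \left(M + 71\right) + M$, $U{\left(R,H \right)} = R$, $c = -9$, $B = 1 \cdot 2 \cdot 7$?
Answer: $- \frac{4315}{83} \approx -51.988$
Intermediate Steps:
$B = 14$ ($B = 2 \cdot 7 = 14$)
$Y{\left(M \right)} = 71 + 2 M$ ($Y{\left(M \right)} = \left(71 + M\right) + M = 71 + 2 M$)
$A = -14$ ($A = \left(-1\right) 14 = -14$)
$I{\left(A \right)} + Y{\left(\frac{1}{159 + U{\left(7,c \right)}} \right)} = -123 + \left(71 + \frac{2}{159 + 7}\right) = -123 + \left(71 + \frac{2}{166}\right) = -123 + \left(71 + 2 \cdot \frac{1}{166}\right) = -123 + \left(71 + \frac{1}{83}\right) = -123 + \frac{5894}{83} = - \frac{4315}{83}$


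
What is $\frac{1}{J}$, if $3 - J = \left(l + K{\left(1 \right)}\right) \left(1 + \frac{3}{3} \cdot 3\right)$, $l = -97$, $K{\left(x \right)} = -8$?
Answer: $\frac{1}{423} \approx 0.0023641$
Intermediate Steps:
$J = 423$ ($J = 3 - \left(-97 - 8\right) \left(1 + \frac{3}{3} \cdot 3\right) = 3 - - 105 \left(1 + 3 \cdot \frac{1}{3} \cdot 3\right) = 3 - - 105 \left(1 + 1 \cdot 3\right) = 3 - - 105 \left(1 + 3\right) = 3 - \left(-105\right) 4 = 3 - -420 = 3 + 420 = 423$)
$\frac{1}{J} = \frac{1}{423}$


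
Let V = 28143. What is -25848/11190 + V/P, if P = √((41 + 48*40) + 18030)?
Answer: -4308/1865 + 28143*√19991/19991 ≈ 196.74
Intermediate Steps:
P = √19991 (P = √((41 + 1920) + 18030) = √(1961 + 18030) = √19991 ≈ 141.39)
-25848/11190 + V/P = -25848/11190 + 28143/(√19991) = -25848*1/11190 + 28143*(√19991/19991) = -4308/1865 + 28143*√19991/19991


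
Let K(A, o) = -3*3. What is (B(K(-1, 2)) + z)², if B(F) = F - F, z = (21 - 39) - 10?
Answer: 784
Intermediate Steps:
z = -28 (z = -18 - 10 = -28)
K(A, o) = -9
B(F) = 0
(B(K(-1, 2)) + z)² = (0 - 28)² = (-28)² = 784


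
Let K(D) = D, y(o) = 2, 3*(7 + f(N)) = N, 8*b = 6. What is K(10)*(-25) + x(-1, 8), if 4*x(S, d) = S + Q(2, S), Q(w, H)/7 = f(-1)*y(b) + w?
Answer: -3269/12 ≈ -272.42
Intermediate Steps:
b = ¾ (b = (⅛)*6 = ¾ ≈ 0.75000)
f(N) = -7 + N/3
Q(w, H) = -308/3 + 7*w (Q(w, H) = 7*((-7 + (⅓)*(-1))*2 + w) = 7*((-7 - ⅓)*2 + w) = 7*(-22/3*2 + w) = 7*(-44/3 + w) = -308/3 + 7*w)
x(S, d) = -133/6 + S/4 (x(S, d) = (S + (-308/3 + 7*2))/4 = (S + (-308/3 + 14))/4 = (S - 266/3)/4 = (-266/3 + S)/4 = -133/6 + S/4)
K(10)*(-25) + x(-1, 8) = 10*(-25) + (-133/6 + (¼)*(-1)) = -250 + (-133/6 - ¼) = -250 - 269/12 = -3269/12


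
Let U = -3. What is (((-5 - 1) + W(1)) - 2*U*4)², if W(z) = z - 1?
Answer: 324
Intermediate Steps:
W(z) = -1 + z
(((-5 - 1) + W(1)) - 2*U*4)² = (((-5 - 1) + (-1 + 1)) - 2*(-3)*4)² = ((-6 + 0) + 6*4)² = (-6 + 24)² = 18² = 324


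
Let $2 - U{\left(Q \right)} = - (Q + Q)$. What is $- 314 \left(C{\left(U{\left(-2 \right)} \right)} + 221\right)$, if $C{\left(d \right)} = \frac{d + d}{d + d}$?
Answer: $-69708$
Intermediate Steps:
$U{\left(Q \right)} = 2 + 2 Q$ ($U{\left(Q \right)} = 2 - - (Q + Q) = 2 - - 2 Q = 2 + 2 Q$)
$C{\left(d \right)} = 1$ ($C{\left(d \right)} = \frac{2 d}{2 d} = 2 d \frac{1}{2 d} = 1$)
$- 314 \left(C{\left(U{\left(-2 \right)} \right)} + 221\right) = - 314 \left(1 + 221\right) = \left(-314\right) 222 = -69708$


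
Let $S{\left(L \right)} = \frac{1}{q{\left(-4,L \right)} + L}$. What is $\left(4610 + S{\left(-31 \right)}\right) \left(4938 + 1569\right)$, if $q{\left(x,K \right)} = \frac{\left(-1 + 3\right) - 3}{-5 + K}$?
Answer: $\frac{33446721798}{1115} \approx 2.9997 \cdot 10^{7}$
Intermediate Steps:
$q{\left(x,K \right)} = - \frac{1}{-5 + K}$ ($q{\left(x,K \right)} = \frac{2 - 3}{-5 + K} = - \frac{1}{-5 + K}$)
$S{\left(L \right)} = \frac{1}{L - \frac{1}{-5 + L}}$ ($S{\left(L \right)} = \frac{1}{- \frac{1}{-5 + L} + L} = \frac{1}{L - \frac{1}{-5 + L}}$)
$\left(4610 + S{\left(-31 \right)}\right) \left(4938 + 1569\right) = \left(4610 + \frac{-5 - 31}{-1 - 31 \left(-5 - 31\right)}\right) \left(4938 + 1569\right) = \left(4610 + \frac{1}{-1 - -1116} \left(-36\right)\right) 6507 = \left(4610 + \frac{1}{-1 + 1116} \left(-36\right)\right) 6507 = \left(4610 + \frac{1}{1115} \left(-36\right)\right) 6507 = \left(4610 - \frac{36}{1115}\right) 6507 = \frac{5140114}{1115} \cdot 6507 = \frac{33446721798}{1115}$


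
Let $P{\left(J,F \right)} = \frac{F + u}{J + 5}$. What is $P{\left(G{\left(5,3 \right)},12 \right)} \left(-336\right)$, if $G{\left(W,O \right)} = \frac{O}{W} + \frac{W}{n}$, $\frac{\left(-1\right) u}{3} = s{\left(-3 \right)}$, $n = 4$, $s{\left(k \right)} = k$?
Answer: $- \frac{141120}{137} \approx -1030.1$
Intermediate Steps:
$u = 9$ ($u = \left(-3\right) \left(-3\right) = 9$)
$G{\left(W,O \right)} = \frac{W}{4} + \frac{O}{W}$ ($G{\left(W,O \right)} = \frac{O}{W} + \frac{W}{4} = \frac{W}{4} + \frac{O}{W}$)
$P{\left(J,F \right)} = \frac{9 + F}{5 + J}$ ($P{\left(J,F \right)} = \frac{F + 9}{J + 5} = \frac{9 + F}{5 + J}$)
$P{\left(G{\left(5,3 \right)},12 \right)} \left(-336\right) = \frac{9 + 12}{5 + \left(\frac{1}{4} \cdot 5 + \frac{3}{5}\right)} \left(-336\right) = \frac{1}{5 + \left(\frac{5}{4} + 3 \cdot \frac{1}{5}\right)} 21 \left(-336\right) = \frac{1}{5 + \left(\frac{5}{4} + \frac{3}{5}\right)} 21 \left(-336\right) = \frac{1}{5 + \frac{37}{20}} \cdot 21 \left(-336\right) = \frac{1}{\frac{137}{20}} \cdot 21 \left(-336\right) = \frac{20}{137} \cdot 21 \left(-336\right) = \frac{420}{137} \left(-336\right) = - \frac{141120}{137}$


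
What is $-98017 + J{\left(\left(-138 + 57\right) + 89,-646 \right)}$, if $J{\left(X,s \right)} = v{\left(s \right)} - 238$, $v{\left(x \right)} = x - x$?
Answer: $-98255$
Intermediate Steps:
$v{\left(x \right)} = 0$
$J{\left(X,s \right)} = -238$ ($J{\left(X,s \right)} = 0 - 238 = -238$)
$-98017 + J{\left(\left(-138 + 57\right) + 89,-646 \right)} = -98017 - 238 = -98255$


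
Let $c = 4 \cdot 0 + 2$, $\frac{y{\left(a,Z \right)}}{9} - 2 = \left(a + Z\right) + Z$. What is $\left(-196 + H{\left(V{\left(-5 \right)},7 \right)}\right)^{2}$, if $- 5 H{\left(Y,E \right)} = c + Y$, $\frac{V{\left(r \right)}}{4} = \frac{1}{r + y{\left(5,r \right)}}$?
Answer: $\frac{2468041}{64} \approx 38563.0$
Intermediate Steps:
$y{\left(a,Z \right)} = 18 + 9 a + 18 Z$ ($y{\left(a,Z \right)} = 18 + 9 \left(\left(a + Z\right) + Z\right) = 18 + 9 \left(\left(Z + a\right) + Z\right) = 18 + 9 \left(a + 2 Z\right) = 18 + \left(9 a + 18 Z\right) = 18 + 9 a + 18 Z$)
$c = 2$ ($c = 0 + 2 = 2$)
$V{\left(r \right)} = \frac{4}{63 + 19 r}$ ($V{\left(r \right)} = \frac{4}{r + \left(18 + 9 \cdot 5 + 18 r\right)} = \frac{4}{r + \left(18 + 45 + 18 r\right)} = \frac{4}{r + \left(63 + 18 r\right)} = \frac{4}{63 + 19 r}$)
$H{\left(Y,E \right)} = - \frac{2}{5} - \frac{Y}{5}$ ($H{\left(Y,E \right)} = - \frac{2 + Y}{5} = - \frac{2}{5} - \frac{Y}{5}$)
$\left(-196 + H{\left(V{\left(-5 \right)},7 \right)}\right)^{2} = \left(-196 - \left(\frac{2}{5} + \frac{4 \frac{1}{63 + 19 \left(-5\right)}}{5}\right)\right)^{2} = \left(-196 - \left(\frac{2}{5} + \frac{4 \frac{1}{63 - 95}}{5}\right)\right)^{2} = \left(-196 - \left(\frac{2}{5} + \frac{4 \frac{1}{-32}}{5}\right)\right)^{2} = \left(-196 - \left(\frac{2}{5} + \frac{4 \left(- \frac{1}{32}\right)}{5}\right)\right)^{2} = \left(-196 - \frac{3}{8}\right)^{2} = \left(- \frac{1571}{8}\right)^{2} = \frac{2468041}{64}$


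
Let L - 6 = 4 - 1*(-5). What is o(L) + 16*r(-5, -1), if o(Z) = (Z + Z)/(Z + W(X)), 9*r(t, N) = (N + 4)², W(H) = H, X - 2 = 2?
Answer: 334/19 ≈ 17.579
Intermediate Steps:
X = 4 (X = 2 + 2 = 4)
L = 15 (L = 6 + (4 - 1*(-5)) = 6 + (4 + 5) = 6 + 9 = 15)
r(t, N) = (4 + N)²/9 (r(t, N) = (N + 4)²/9 = (4 + N)²/9)
o(Z) = 2*Z/(4 + Z) (o(Z) = (Z + Z)/(Z + 4) = (2*Z)/(4 + Z) = 2*Z/(4 + Z))
o(L) + 16*r(-5, -1) = 2*15/(4 + 15) + 16*((4 - 1)²/9) = 2*15/19 + 16*((⅑)*3²) = 2*15*(1/19) + 16*((⅑)*9) = 30/19 + 16*1 = 30/19 + 16 = 334/19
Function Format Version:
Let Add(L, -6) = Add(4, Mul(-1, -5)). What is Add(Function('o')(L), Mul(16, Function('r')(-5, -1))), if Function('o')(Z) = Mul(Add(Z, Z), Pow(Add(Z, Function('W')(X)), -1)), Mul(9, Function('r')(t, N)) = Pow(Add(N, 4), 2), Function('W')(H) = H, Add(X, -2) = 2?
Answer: Rational(334, 19) ≈ 17.579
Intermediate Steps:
X = 4 (X = Add(2, 2) = 4)
L = 15 (L = Add(6, Add(4, Mul(-1, -5))) = Add(6, Add(4, 5)) = Add(6, 9) = 15)
Function('r')(t, N) = Mul(Rational(1, 9), Pow(Add(4, N), 2)) (Function('r')(t, N) = Mul(Rational(1, 9), Pow(Add(N, 4), 2)) = Mul(Rational(1, 9), Pow(Add(4, N), 2)))
Function('o')(Z) = Mul(2, Z, Pow(Add(4, Z), -1)) (Function('o')(Z) = Mul(Add(Z, Z), Pow(Add(Z, 4), -1)) = Mul(Mul(2, Z), Pow(Add(4, Z), -1)) = Mul(2, Z, Pow(Add(4, Z), -1)))
Add(Function('o')(L), Mul(16, Function('r')(-5, -1))) = Add(Mul(2, 15, Pow(Add(4, 15), -1)), Mul(16, Mul(Rational(1, 9), Pow(Add(4, -1), 2)))) = Add(Mul(2, 15, Pow(19, -1)), Mul(16, Mul(Rational(1, 9), Pow(3, 2)))) = Add(Mul(2, 15, Rational(1, 19)), Mul(16, Mul(Rational(1, 9), 9))) = Add(Rational(30, 19), Mul(16, 1)) = Add(Rational(30, 19), 16) = Rational(334, 19)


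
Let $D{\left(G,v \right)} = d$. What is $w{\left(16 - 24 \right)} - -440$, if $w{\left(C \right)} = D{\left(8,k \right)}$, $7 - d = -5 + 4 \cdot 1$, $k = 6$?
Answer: $448$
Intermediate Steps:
$d = 8$ ($d = 7 - \left(-5 + 4 \cdot 1\right) = 7 - \left(-5 + 4\right) = 7 - -1 = 7 + 1 = 8$)
$D{\left(G,v \right)} = 8$
$w{\left(C \right)} = 8$
$w{\left(16 - 24 \right)} - -440 = 8 - -440 = 8 + 440 = 448$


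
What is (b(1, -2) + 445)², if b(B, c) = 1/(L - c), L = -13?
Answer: 23951236/121 ≈ 1.9794e+5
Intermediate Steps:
b(B, c) = 1/(-13 - c)
(b(1, -2) + 445)² = (-1/(13 - 2) + 445)² = (-1/11 + 445)² = (4894/11)² = 23951236/121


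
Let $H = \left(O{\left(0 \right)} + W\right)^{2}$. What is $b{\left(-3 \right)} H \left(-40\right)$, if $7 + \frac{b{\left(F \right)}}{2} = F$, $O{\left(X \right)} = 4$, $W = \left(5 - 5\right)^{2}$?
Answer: $12800$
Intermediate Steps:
$W = 0$ ($W = 0^{2} = 0$)
$b{\left(F \right)} = -14 + 2 F$
$H = 16$ ($H = \left(4 + 0\right)^{2} = 4^{2} = 16$)
$b{\left(-3 \right)} H \left(-40\right) = \left(-14 + 2 \left(-3\right)\right) 16 \left(-40\right) = \left(-14 - 6\right) 16 \left(-40\right) = \left(-20\right) 16 \left(-40\right) = \left(-320\right) \left(-40\right) = 12800$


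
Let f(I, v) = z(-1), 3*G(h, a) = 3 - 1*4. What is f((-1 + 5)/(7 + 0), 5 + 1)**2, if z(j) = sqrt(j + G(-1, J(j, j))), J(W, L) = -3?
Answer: -4/3 ≈ -1.3333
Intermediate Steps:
G(h, a) = -1/3 (G(h, a) = (3 - 1*4)/3 = (3 - 4)/3 = (1/3)*(-1) = -1/3)
z(j) = sqrt(-1/3 + j) (z(j) = sqrt(j - 1/3) = sqrt(-1/3 + j))
f(I, v) = 2*I*sqrt(3)/3 (f(I, v) = sqrt(-3 + 9*(-1))/3 = sqrt(-3 - 9)/3 = sqrt(-12)/3 = (2*I*sqrt(3))/3 = 2*I*sqrt(3)/3)
f((-1 + 5)/(7 + 0), 5 + 1)**2 = (2*I*sqrt(3)/3)**2 = -4/3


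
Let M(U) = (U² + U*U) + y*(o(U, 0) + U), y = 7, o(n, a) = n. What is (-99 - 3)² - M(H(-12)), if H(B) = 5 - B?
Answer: 9588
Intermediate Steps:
M(U) = 2*U² + 14*U (M(U) = (U² + U*U) + 7*(U + U) = (U² + U²) + 7*(2*U) = 2*U² + 14*U)
(-99 - 3)² - M(H(-12)) = (-99 - 3)² - 2*(5 - 1*(-12))*(7 + (5 - 1*(-12))) = (-102)² - 2*(5 + 12)*(7 + (5 + 12)) = 10404 - 2*17*(7 + 17) = 10404 - 2*17*24 = 10404 - 1*816 = 10404 - 816 = 9588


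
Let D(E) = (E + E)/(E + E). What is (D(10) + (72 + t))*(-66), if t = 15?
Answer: -5808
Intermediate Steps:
D(E) = 1 (D(E) = (2*E)/((2*E)) = (2*E)*(1/(2*E)) = 1)
(D(10) + (72 + t))*(-66) = (1 + (72 + 15))*(-66) = (1 + 87)*(-66) = 88*(-66) = -5808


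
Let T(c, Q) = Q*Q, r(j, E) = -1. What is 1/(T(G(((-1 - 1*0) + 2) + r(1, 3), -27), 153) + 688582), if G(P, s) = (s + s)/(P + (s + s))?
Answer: 1/711991 ≈ 1.4045e-6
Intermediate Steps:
G(P, s) = 2*s/(P + 2*s) (G(P, s) = (2*s)/(P + 2*s) = 2*s/(P + 2*s))
T(c, Q) = Q**2
1/(T(G(((-1 - 1*0) + 2) + r(1, 3), -27), 153) + 688582) = 1/(153**2 + 688582) = 1/(23409 + 688582) = 1/711991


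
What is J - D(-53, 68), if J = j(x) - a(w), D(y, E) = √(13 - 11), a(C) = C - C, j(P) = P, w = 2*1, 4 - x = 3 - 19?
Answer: 20 - √2 ≈ 18.586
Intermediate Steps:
x = 20 (x = 4 - (3 - 19) = 4 - 1*(-16) = 4 + 16 = 20)
w = 2
a(C) = 0
D(y, E) = √2
J = 20 (J = 20 - 1*0 = 20 + 0 = 20)
J - D(-53, 68) = 20 - √2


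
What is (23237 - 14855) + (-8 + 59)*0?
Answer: 8382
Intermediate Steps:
(23237 - 14855) + (-8 + 59)*0 = 8382 + 51*0 = 8382 + 0 = 8382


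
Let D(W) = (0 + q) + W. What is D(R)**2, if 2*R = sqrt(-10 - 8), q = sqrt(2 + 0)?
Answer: -5/2 + 6*I ≈ -2.5 + 6.0*I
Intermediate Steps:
q = sqrt(2) ≈ 1.4142
R = 3*I*sqrt(2)/2 (R = sqrt(-10 - 8)/2 = sqrt(-18)/2 = (3*I*sqrt(2))/2 = 3*I*sqrt(2)/2 ≈ 2.1213*I)
D(W) = W + sqrt(2) (D(W) = (0 + sqrt(2)) + W = sqrt(2) + W = W + sqrt(2))
D(R)**2 = (3*I*sqrt(2)/2 + sqrt(2))**2 = (sqrt(2) + 3*I*sqrt(2)/2)**2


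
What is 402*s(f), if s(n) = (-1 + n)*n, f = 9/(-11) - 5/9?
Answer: 4282640/3267 ≈ 1310.9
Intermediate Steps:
f = -136/99 (f = 9*(-1/11) - 5*1/9 = -9/11 - 5/9 = -136/99 ≈ -1.3737)
s(n) = n*(-1 + n)
402*s(f) = 402*(-136*(-1 - 136/99)/99) = 402*(-136/99*(-235/99)) = 402*(31960/9801) = 4282640/3267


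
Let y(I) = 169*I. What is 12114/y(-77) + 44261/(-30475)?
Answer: -945142543/396571175 ≈ -2.3833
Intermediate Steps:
12114/y(-77) + 44261/(-30475) = 12114/((169*(-77))) + 44261/(-30475) = 12114/(-13013) + 44261*(-1/30475) = 12114*(-1/13013) - 44261/30475 = -12114/13013 - 44261/30475 = -945142543/396571175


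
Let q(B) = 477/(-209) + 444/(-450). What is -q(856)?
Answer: 51241/15675 ≈ 3.2690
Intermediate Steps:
q(B) = -51241/15675 (q(B) = 477*(-1/209) + 444*(-1/450) = -477/209 - 74/75 = -51241/15675)
-q(856) = -1*(-51241/15675) = 51241/15675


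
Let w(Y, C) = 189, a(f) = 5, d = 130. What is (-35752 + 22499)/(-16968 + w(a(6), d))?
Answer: 13253/16779 ≈ 0.78986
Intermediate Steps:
(-35752 + 22499)/(-16968 + w(a(6), d)) = (-35752 + 22499)/(-16968 + 189) = -13253/(-16779) = -13253*(-1/16779) = 13253/16779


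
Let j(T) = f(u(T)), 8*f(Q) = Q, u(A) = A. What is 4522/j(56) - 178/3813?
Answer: 2463020/3813 ≈ 645.95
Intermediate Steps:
f(Q) = Q/8
j(T) = T/8
4522/j(56) - 178/3813 = 4522/(((⅛)*56)) - 178/3813 = 4522/7 - 178*1/3813 = 4522*(⅐) - 178/3813 = 646 - 178/3813 = 2463020/3813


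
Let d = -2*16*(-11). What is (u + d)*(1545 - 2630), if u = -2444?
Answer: 2269820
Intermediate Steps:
d = 352 (d = -32*(-11) = 352)
(u + d)*(1545 - 2630) = (-2444 + 352)*(1545 - 2630) = -2092*(-1085) = 2269820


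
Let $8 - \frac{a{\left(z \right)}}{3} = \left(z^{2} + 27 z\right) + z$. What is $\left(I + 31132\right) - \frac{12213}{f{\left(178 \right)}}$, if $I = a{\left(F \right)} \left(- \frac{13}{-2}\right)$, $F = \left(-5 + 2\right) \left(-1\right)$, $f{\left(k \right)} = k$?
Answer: $\frac{2617124}{89} \approx 29406.0$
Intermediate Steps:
$F = 3$ ($F = \left(-3\right) \left(-1\right) = 3$)
$a{\left(z \right)} = 24 - 84 z - 3 z^{2}$ ($a{\left(z \right)} = 24 - 3 \left(\left(z^{2} + 27 z\right) + z\right) = 24 - 3 \left(z^{2} + 28 z\right) = 24 - \left(3 z^{2} + 84 z\right) = 24 - 84 z - 3 z^{2}$)
$I = - \frac{3315}{2}$ ($I = \left(24 - 252 - 3 \cdot 3^{2}\right) \left(- \frac{13}{-2}\right) = \left(24 - 252 - 27\right) \left(\left(-13\right) \left(- \frac{1}{2}\right)\right) = \left(24 - 252 - 27\right) \frac{13}{2} = \left(-255\right) \frac{13}{2} = - \frac{3315}{2} \approx -1657.5$)
$\left(I + 31132\right) - \frac{12213}{f{\left(178 \right)}} = \left(- \frac{3315}{2} + 31132\right) - \frac{12213}{178} = \frac{58949}{2} - \frac{12213}{178} = \frac{2617124}{89}$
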